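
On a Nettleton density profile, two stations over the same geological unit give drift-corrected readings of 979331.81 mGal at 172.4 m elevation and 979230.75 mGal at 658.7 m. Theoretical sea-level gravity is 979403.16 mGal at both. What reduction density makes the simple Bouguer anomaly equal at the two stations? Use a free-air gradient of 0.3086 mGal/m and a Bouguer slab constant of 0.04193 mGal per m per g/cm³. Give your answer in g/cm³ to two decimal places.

Δg_obs = 979230.75 − 979331.81 = -101.06 mGal over Δh = 658.7 − 172.4 = 486.3 m
Equal Bouguer anomalies ⇒ Δg_obs + (0.3086 − 0.04193ρ)·Δh = 0
0.3086 − 0.04193ρ = −Δg_obs/Δh = 0.20781
ρ = (0.3086 − 0.20781) / 0.04193 = 2.40 g/cm³

2.40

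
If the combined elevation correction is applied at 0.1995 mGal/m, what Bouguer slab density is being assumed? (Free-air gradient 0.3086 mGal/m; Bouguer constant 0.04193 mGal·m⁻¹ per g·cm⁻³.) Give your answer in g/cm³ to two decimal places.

2.60

0.1995 = 0.3086 − 0.04193 × ρ
ρ = (0.3086 − 0.1995) / 0.04193 = 2.60 g/cm³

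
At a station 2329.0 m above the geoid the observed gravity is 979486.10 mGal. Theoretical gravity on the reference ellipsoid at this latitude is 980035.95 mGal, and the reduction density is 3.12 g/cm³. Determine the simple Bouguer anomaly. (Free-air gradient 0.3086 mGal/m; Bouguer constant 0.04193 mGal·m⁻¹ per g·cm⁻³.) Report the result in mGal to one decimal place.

Free-air correction = 0.3086 × 2329.0 = 718.73 mGal
Free-air anomaly = 979486.10 − 980035.95 + (718.73) = 168.88 mGal
Bouguer slab correction = 0.04193 × 3.12 × 2329.0 = 304.68 mGal
Simple Bouguer anomaly = 168.88 − (304.68) = -135.80 mGal

-135.8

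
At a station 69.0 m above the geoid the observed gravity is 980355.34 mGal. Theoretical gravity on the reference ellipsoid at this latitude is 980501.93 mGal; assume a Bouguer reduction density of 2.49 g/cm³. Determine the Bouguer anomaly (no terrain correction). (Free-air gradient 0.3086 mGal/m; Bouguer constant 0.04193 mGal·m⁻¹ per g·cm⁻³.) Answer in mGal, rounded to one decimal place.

Free-air correction = 0.3086 × 69.0 = 21.29 mGal
Free-air anomaly = 980355.34 − 980501.93 + (21.29) = -125.30 mGal
Bouguer slab correction = 0.04193 × 2.49 × 69.0 = 7.20 mGal
Simple Bouguer anomaly = -125.30 − (7.20) = -132.50 mGal

-132.5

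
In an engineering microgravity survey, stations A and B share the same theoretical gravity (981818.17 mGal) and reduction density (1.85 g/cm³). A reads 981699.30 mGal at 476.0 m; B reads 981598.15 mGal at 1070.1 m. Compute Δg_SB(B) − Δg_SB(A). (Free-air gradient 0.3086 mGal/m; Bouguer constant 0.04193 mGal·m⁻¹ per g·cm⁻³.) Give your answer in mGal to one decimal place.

Δg_SB(A) = 981699.30 − 981818.17 + 0.3086×476.0 − 0.04193×1.85×476.0 = -8.90 mGal
Δg_SB(B) = 981598.15 − 981818.17 + 0.3086×1070.1 − 0.04193×1.85×1070.1 = 27.20 mGal
Difference = 27.20 − (-8.90) = 36.10 mGal

36.1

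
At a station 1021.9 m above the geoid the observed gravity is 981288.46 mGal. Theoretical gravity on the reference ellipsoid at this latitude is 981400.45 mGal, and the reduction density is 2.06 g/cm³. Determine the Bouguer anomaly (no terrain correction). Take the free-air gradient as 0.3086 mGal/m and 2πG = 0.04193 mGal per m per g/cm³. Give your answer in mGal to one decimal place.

115.1

Free-air correction = 0.3086 × 1021.9 = 315.36 mGal
Free-air anomaly = 981288.46 − 981400.45 + (315.36) = 203.37 mGal
Bouguer slab correction = 0.04193 × 2.06 × 1021.9 = 88.27 mGal
Simple Bouguer anomaly = 203.37 − (88.27) = 115.10 mGal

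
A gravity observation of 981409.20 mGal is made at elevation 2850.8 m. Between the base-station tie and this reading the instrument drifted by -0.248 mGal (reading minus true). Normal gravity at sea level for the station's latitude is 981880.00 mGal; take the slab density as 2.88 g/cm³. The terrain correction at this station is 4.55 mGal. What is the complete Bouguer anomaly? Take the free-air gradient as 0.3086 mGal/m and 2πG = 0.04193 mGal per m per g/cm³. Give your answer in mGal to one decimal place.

Drift-corrected reading = 981409.20 − (-0.248) = 981409.448 mGal
Free-air correction = 0.3086 × 2850.8 = 879.76 mGal
Free-air anomaly = 981409.448 − 981880.00 + (879.76) = 409.208 mGal
Bouguer slab correction = 0.04193 × 2.88 × 2850.8 = 344.26 mGal
Simple Bouguer anomaly = 409.208 − (344.26) = 64.948 mGal
Complete Bouguer anomaly = 64.948 + 4.55 = 69.498 mGal

69.5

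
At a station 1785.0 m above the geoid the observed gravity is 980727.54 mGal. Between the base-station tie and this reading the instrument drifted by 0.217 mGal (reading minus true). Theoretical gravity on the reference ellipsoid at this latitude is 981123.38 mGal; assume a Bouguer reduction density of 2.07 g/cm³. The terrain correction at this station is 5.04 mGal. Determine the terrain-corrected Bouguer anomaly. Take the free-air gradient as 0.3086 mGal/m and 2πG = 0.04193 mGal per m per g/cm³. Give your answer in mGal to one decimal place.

Drift-corrected reading = 980727.54 − (0.217) = 980727.323 mGal
Free-air correction = 0.3086 × 1785.0 = 550.85 mGal
Free-air anomaly = 980727.323 − 981123.38 + (550.85) = 154.793 mGal
Bouguer slab correction = 0.04193 × 2.07 × 1785.0 = 154.93 mGal
Simple Bouguer anomaly = 154.793 − (154.93) = -0.137 mGal
Complete Bouguer anomaly = -0.137 + 5.04 = 4.903 mGal

4.9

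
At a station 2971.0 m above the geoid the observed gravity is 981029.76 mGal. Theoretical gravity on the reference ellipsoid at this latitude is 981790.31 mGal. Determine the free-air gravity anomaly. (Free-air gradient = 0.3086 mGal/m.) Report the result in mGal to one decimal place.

Free-air correction = 0.3086 × 2971.0 = 916.85 mGal
Free-air anomaly = 981029.76 − 981790.31 + (916.85) = 156.30 mGal

156.3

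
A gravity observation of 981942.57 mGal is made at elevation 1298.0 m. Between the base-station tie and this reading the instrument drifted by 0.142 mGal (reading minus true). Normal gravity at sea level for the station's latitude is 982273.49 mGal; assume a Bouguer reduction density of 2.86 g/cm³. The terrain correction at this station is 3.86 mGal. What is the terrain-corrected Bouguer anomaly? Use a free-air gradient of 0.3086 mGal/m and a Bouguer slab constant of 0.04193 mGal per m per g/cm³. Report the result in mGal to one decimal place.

-82.3

Drift-corrected reading = 981942.57 − (0.142) = 981942.428 mGal
Free-air correction = 0.3086 × 1298.0 = 400.56 mGal
Free-air anomaly = 981942.428 − 982273.49 + (400.56) = 69.498 mGal
Bouguer slab correction = 0.04193 × 2.86 × 1298.0 = 155.66 mGal
Simple Bouguer anomaly = 69.498 − (155.66) = -86.162 mGal
Complete Bouguer anomaly = -86.162 + 3.86 = -82.302 mGal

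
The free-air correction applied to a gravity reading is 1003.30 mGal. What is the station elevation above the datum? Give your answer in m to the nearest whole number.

h = 1003.30 / 0.3086 = 3251.13 m

3251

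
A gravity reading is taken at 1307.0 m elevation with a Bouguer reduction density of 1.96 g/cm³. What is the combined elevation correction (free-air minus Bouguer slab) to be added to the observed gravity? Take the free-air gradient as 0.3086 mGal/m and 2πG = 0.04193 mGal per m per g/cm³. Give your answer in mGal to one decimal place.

Combined gradient = 0.3086 − 0.04193 × 1.96 = 0.2264172 mGal/m
Combined elevation correction = 0.2264172 × 1307.0 = 295.9 mGal

295.9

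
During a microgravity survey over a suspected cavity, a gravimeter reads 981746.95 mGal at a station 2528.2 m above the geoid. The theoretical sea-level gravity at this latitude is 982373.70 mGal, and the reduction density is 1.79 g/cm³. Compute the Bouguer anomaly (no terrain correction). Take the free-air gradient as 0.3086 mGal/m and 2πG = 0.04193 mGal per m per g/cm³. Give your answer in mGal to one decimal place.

-36.3

Free-air correction = 0.3086 × 2528.2 = 780.20 mGal
Free-air anomaly = 981746.95 − 982373.70 + (780.20) = 153.45 mGal
Bouguer slab correction = 0.04193 × 1.79 × 2528.2 = 189.75 mGal
Simple Bouguer anomaly = 153.45 − (189.75) = -36.30 mGal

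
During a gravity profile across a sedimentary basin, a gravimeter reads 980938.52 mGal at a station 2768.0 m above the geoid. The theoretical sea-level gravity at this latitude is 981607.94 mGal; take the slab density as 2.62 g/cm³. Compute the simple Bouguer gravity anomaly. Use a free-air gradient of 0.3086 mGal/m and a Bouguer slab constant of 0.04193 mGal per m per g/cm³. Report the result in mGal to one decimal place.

Free-air correction = 0.3086 × 2768.0 = 854.20 mGal
Free-air anomaly = 980938.52 − 981607.94 + (854.20) = 184.78 mGal
Bouguer slab correction = 0.04193 × 2.62 × 2768.0 = 304.08 mGal
Simple Bouguer anomaly = 184.78 − (304.08) = -119.30 mGal

-119.3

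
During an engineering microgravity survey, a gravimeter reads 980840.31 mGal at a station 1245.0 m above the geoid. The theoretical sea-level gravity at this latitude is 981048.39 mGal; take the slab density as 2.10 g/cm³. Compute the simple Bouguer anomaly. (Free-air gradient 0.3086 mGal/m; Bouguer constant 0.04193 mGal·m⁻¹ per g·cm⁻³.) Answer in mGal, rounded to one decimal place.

66.5

Free-air correction = 0.3086 × 1245.0 = 384.21 mGal
Free-air anomaly = 980840.31 − 981048.39 + (384.21) = 176.13 mGal
Bouguer slab correction = 0.04193 × 2.10 × 1245.0 = 109.63 mGal
Simple Bouguer anomaly = 176.13 − (109.63) = 66.50 mGal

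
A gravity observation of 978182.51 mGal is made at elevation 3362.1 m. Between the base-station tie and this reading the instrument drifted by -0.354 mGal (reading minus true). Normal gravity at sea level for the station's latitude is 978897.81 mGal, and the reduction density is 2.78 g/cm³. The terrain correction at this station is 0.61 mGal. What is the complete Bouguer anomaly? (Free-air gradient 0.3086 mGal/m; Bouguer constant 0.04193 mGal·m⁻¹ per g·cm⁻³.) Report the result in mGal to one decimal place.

-68.7

Drift-corrected reading = 978182.51 − (-0.354) = 978182.864 mGal
Free-air correction = 0.3086 × 3362.1 = 1037.54 mGal
Free-air anomaly = 978182.864 − 978897.81 + (1037.54) = 322.594 mGal
Bouguer slab correction = 0.04193 × 2.78 × 3362.1 = 391.90 mGal
Simple Bouguer anomaly = 322.594 − (391.90) = -69.306 mGal
Complete Bouguer anomaly = -69.306 + 0.61 = -68.696 mGal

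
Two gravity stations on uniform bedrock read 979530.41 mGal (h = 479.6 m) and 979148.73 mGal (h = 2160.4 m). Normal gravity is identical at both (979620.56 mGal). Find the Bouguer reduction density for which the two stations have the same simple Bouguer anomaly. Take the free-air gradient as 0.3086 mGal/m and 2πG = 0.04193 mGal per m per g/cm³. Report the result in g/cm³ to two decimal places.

Δg_obs = 979148.73 − 979530.41 = -381.68 mGal over Δh = 2160.4 − 479.6 = 1680.8 m
Equal Bouguer anomalies ⇒ Δg_obs + (0.3086 − 0.04193ρ)·Δh = 0
0.3086 − 0.04193ρ = −Δg_obs/Δh = 0.22708
ρ = (0.3086 − 0.22708) / 0.04193 = 1.94 g/cm³

1.94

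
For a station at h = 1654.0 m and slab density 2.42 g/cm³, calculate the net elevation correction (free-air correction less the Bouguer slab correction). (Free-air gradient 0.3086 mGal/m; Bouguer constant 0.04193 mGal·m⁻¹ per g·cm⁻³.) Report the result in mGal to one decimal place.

Combined gradient = 0.3086 − 0.04193 × 2.42 = 0.2071294 mGal/m
Combined elevation correction = 0.2071294 × 1654.0 = 342.6 mGal

342.6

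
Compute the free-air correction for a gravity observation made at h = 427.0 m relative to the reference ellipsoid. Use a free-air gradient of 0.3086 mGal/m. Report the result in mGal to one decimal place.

131.8

Free-air correction = 0.3086 × 427.0 = 131.8 mGal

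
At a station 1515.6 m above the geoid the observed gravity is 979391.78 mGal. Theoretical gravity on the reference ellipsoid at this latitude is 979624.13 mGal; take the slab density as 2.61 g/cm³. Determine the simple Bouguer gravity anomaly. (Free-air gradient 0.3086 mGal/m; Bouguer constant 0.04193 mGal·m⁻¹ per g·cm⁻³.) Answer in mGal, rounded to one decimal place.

Free-air correction = 0.3086 × 1515.6 = 467.71 mGal
Free-air anomaly = 979391.78 − 979624.13 + (467.71) = 235.36 mGal
Bouguer slab correction = 0.04193 × 2.61 × 1515.6 = 165.86 mGal
Simple Bouguer anomaly = 235.36 − (165.86) = 69.50 mGal

69.5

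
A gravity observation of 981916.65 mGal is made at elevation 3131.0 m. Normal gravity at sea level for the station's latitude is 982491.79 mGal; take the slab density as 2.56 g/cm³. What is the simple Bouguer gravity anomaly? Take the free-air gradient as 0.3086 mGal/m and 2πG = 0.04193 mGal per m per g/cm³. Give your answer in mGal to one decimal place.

55.0

Free-air correction = 0.3086 × 3131.0 = 966.23 mGal
Free-air anomaly = 981916.65 − 982491.79 + (966.23) = 391.09 mGal
Bouguer slab correction = 0.04193 × 2.56 × 3131.0 = 336.08 mGal
Simple Bouguer anomaly = 391.09 − (336.08) = 55.01 mGal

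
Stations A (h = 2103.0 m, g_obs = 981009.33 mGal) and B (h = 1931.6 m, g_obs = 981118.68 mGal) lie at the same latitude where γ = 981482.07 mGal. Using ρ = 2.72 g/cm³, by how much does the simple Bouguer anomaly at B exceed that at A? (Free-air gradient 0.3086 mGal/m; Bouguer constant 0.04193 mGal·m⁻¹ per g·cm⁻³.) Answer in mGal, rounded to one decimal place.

76.0

Δg_SB(A) = 981009.33 − 981482.07 + 0.3086×2103.0 − 0.04193×2.72×2103.0 = -63.60 mGal
Δg_SB(B) = 981118.68 − 981482.07 + 0.3086×1931.6 − 0.04193×2.72×1931.6 = 12.40 mGal
Difference = 12.40 − (-63.60) = 76.00 mGal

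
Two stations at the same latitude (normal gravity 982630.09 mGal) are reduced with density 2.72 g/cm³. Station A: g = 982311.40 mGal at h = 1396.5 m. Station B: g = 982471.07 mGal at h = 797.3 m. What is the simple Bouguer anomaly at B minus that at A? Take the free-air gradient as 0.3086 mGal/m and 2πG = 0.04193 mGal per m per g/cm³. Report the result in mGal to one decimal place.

43.1

Δg_SB(A) = 982311.40 − 982630.09 + 0.3086×1396.5 − 0.04193×2.72×1396.5 = -47.00 mGal
Δg_SB(B) = 982471.07 − 982630.09 + 0.3086×797.3 − 0.04193×2.72×797.3 = -3.90 mGal
Difference = -3.90 − (-47.00) = 43.10 mGal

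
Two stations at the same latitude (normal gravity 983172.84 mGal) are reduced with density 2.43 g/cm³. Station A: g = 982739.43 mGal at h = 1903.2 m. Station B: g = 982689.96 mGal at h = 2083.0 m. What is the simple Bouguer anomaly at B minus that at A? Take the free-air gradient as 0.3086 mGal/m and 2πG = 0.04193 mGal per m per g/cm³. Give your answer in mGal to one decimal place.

Δg_SB(A) = 982739.43 − 983172.84 + 0.3086×1903.2 − 0.04193×2.43×1903.2 = -40.00 mGal
Δg_SB(B) = 982689.96 − 983172.84 + 0.3086×2083.0 − 0.04193×2.43×2083.0 = -52.30 mGal
Difference = -52.30 − (-40.00) = -12.30 mGal

-12.3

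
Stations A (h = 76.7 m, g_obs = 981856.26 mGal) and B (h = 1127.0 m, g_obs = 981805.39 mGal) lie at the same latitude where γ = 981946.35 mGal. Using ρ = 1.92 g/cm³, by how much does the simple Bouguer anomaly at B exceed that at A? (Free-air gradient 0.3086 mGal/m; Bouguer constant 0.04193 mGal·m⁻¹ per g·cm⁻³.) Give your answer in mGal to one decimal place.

Δg_SB(A) = 981856.26 − 981946.35 + 0.3086×76.7 − 0.04193×1.92×76.7 = -72.60 mGal
Δg_SB(B) = 981805.39 − 981946.35 + 0.3086×1127.0 − 0.04193×1.92×1127.0 = 116.10 mGal
Difference = 116.10 − (-72.60) = 188.70 mGal

188.7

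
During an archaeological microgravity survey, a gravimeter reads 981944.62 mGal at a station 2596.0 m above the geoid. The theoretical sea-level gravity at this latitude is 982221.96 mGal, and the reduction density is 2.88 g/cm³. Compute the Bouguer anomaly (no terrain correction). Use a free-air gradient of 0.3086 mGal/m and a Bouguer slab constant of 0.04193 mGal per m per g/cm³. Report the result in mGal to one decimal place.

210.3

Free-air correction = 0.3086 × 2596.0 = 801.13 mGal
Free-air anomaly = 981944.62 − 982221.96 + (801.13) = 523.79 mGal
Bouguer slab correction = 0.04193 × 2.88 × 2596.0 = 313.49 mGal
Simple Bouguer anomaly = 523.79 − (313.49) = 210.30 mGal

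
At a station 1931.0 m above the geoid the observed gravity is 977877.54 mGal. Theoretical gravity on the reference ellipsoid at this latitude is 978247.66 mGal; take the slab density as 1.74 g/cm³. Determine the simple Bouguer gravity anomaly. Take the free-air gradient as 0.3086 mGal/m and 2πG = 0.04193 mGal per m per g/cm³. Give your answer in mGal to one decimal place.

84.9

Free-air correction = 0.3086 × 1931.0 = 595.91 mGal
Free-air anomaly = 977877.54 − 978247.66 + (595.91) = 225.79 mGal
Bouguer slab correction = 0.04193 × 1.74 × 1931.0 = 140.88 mGal
Simple Bouguer anomaly = 225.79 − (140.88) = 84.91 mGal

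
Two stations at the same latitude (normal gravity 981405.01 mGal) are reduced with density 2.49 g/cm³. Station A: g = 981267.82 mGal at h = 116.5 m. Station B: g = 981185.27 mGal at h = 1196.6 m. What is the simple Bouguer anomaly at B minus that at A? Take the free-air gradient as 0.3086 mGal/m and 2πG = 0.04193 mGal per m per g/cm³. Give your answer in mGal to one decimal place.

138.0

Δg_SB(A) = 981267.82 − 981405.01 + 0.3086×116.5 − 0.04193×2.49×116.5 = -113.40 mGal
Δg_SB(B) = 981185.27 − 981405.01 + 0.3086×1196.6 − 0.04193×2.49×1196.6 = 24.60 mGal
Difference = 24.60 − (-113.40) = 138.00 mGal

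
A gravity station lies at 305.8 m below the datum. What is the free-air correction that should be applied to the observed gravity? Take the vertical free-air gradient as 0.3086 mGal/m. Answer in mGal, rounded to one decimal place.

Free-air correction = 0.3086 × -305.8 = -94.4 mGal

-94.4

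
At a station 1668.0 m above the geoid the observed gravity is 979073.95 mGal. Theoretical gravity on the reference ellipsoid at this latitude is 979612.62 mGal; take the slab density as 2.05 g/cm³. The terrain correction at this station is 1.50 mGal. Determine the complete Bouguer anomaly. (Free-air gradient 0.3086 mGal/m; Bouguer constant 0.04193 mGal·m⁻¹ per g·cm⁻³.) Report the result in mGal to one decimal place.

Free-air correction = 0.3086 × 1668.0 = 514.74 mGal
Free-air anomaly = 979073.95 − 979612.62 + (514.74) = -23.93 mGal
Bouguer slab correction = 0.04193 × 2.05 × 1668.0 = 143.38 mGal
Simple Bouguer anomaly = -23.93 − (143.38) = -167.31 mGal
Complete Bouguer anomaly = -167.31 + 1.50 = -165.81 mGal

-165.8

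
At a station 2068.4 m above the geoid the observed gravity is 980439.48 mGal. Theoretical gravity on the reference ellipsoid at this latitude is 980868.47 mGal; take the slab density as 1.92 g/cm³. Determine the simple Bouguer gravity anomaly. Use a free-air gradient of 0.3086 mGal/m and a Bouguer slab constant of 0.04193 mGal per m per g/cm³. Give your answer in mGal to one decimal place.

42.8

Free-air correction = 0.3086 × 2068.4 = 638.31 mGal
Free-air anomaly = 980439.48 − 980868.47 + (638.31) = 209.32 mGal
Bouguer slab correction = 0.04193 × 1.92 × 2068.4 = 166.52 mGal
Simple Bouguer anomaly = 209.32 − (166.52) = 42.80 mGal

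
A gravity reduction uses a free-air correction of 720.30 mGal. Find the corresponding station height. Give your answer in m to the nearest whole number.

2334

h = 720.30 / 0.3086 = 2334.09 m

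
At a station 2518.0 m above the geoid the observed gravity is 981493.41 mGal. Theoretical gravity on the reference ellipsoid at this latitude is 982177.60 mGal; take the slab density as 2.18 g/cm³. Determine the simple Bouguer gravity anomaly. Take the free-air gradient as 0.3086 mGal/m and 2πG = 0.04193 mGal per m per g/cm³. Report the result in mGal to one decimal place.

-137.3

Free-air correction = 0.3086 × 2518.0 = 777.05 mGal
Free-air anomaly = 981493.41 − 982177.60 + (777.05) = 92.86 mGal
Bouguer slab correction = 0.04193 × 2.18 × 2518.0 = 230.16 mGal
Simple Bouguer anomaly = 92.86 − (230.16) = -137.30 mGal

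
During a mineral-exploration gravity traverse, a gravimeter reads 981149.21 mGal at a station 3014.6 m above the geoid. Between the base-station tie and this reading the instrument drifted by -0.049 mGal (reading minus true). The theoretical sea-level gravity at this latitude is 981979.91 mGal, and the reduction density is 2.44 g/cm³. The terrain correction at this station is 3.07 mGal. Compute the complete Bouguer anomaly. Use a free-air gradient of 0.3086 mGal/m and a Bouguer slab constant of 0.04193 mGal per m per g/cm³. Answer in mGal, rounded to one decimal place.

Drift-corrected reading = 981149.21 − (-0.049) = 981149.259 mGal
Free-air correction = 0.3086 × 3014.6 = 930.31 mGal
Free-air anomaly = 981149.259 − 981979.91 + (930.31) = 99.659 mGal
Bouguer slab correction = 0.04193 × 2.44 × 3014.6 = 308.42 mGal
Simple Bouguer anomaly = 99.659 − (308.42) = -208.761 mGal
Complete Bouguer anomaly = -208.761 + 3.07 = -205.691 mGal

-205.7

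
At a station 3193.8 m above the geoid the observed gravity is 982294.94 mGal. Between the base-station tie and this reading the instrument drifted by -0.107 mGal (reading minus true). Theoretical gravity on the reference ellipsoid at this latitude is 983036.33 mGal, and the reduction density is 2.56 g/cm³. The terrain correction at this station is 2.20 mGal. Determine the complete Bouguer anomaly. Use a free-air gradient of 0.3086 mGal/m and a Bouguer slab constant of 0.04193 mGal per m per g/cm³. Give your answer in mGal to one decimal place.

-96.3

Drift-corrected reading = 982294.94 − (-0.107) = 982295.047 mGal
Free-air correction = 0.3086 × 3193.8 = 985.61 mGal
Free-air anomaly = 982295.047 − 983036.33 + (985.61) = 244.327 mGal
Bouguer slab correction = 0.04193 × 2.56 × 3193.8 = 342.83 mGal
Simple Bouguer anomaly = 244.327 − (342.83) = -98.503 mGal
Complete Bouguer anomaly = -98.503 + 2.20 = -96.303 mGal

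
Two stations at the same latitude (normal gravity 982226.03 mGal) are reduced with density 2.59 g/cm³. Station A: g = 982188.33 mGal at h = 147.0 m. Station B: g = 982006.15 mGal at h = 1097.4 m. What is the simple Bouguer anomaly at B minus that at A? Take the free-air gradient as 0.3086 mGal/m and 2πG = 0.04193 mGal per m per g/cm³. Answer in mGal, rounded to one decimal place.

7.9

Δg_SB(A) = 982188.33 − 982226.03 + 0.3086×147.0 − 0.04193×2.59×147.0 = -8.30 mGal
Δg_SB(B) = 982006.15 − 982226.03 + 0.3086×1097.4 − 0.04193×2.59×1097.4 = -0.40 mGal
Difference = -0.40 − (-8.30) = 7.90 mGal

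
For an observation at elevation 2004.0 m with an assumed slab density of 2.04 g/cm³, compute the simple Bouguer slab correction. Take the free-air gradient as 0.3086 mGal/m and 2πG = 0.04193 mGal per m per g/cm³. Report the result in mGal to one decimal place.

171.4

Bouguer slab correction = 0.04193 × 2.04 × 2004.0 = 171.4 mGal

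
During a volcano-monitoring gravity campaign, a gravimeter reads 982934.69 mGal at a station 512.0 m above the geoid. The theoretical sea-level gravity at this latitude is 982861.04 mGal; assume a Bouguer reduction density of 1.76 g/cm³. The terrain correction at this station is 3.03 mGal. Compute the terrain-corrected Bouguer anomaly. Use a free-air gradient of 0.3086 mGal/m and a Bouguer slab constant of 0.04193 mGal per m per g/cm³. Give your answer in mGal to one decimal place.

196.9

Free-air correction = 0.3086 × 512.0 = 158.00 mGal
Free-air anomaly = 982934.69 − 982861.04 + (158.00) = 231.65 mGal
Bouguer slab correction = 0.04193 × 1.76 × 512.0 = 37.78 mGal
Simple Bouguer anomaly = 231.65 − (37.78) = 193.87 mGal
Complete Bouguer anomaly = 193.87 + 3.03 = 196.90 mGal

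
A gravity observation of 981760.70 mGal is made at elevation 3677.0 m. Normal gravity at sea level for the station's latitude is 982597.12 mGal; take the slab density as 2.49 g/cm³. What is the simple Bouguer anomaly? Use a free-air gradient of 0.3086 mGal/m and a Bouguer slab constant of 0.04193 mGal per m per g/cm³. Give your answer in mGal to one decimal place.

-85.6

Free-air correction = 0.3086 × 3677.0 = 1134.72 mGal
Free-air anomaly = 981760.70 − 982597.12 + (1134.72) = 298.30 mGal
Bouguer slab correction = 0.04193 × 2.49 × 3677.0 = 383.90 mGal
Simple Bouguer anomaly = 298.30 − (383.90) = -85.60 mGal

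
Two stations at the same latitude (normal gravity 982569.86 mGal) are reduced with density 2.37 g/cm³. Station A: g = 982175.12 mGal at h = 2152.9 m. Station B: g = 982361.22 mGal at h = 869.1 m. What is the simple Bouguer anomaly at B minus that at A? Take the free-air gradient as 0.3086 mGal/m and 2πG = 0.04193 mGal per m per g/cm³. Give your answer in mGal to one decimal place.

Δg_SB(A) = 982175.12 − 982569.86 + 0.3086×2152.9 − 0.04193×2.37×2152.9 = 55.70 mGal
Δg_SB(B) = 982361.22 − 982569.86 + 0.3086×869.1 − 0.04193×2.37×869.1 = -26.80 mGal
Difference = -26.80 − (55.70) = -82.50 mGal

-82.5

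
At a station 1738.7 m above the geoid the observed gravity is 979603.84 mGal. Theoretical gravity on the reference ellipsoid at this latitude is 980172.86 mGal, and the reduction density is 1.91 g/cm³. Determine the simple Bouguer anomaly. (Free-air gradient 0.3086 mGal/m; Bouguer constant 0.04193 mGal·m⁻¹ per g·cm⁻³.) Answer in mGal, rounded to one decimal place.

-171.7

Free-air correction = 0.3086 × 1738.7 = 536.56 mGal
Free-air anomaly = 979603.84 − 980172.86 + (536.56) = -32.46 mGal
Bouguer slab correction = 0.04193 × 1.91 × 1738.7 = 139.25 mGal
Simple Bouguer anomaly = -32.46 − (139.25) = -171.71 mGal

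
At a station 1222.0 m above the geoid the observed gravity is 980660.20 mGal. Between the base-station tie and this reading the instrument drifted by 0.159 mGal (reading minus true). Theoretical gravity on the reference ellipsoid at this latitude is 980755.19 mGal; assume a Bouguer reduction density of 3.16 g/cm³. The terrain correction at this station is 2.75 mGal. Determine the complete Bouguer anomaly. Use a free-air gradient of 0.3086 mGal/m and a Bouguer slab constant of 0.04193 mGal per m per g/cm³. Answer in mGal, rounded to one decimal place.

Drift-corrected reading = 980660.20 − (0.159) = 980660.041 mGal
Free-air correction = 0.3086 × 1222.0 = 377.11 mGal
Free-air anomaly = 980660.041 − 980755.19 + (377.11) = 281.961 mGal
Bouguer slab correction = 0.04193 × 3.16 × 1222.0 = 161.91 mGal
Simple Bouguer anomaly = 281.961 − (161.91) = 120.051 mGal
Complete Bouguer anomaly = 120.051 + 2.75 = 122.801 mGal

122.8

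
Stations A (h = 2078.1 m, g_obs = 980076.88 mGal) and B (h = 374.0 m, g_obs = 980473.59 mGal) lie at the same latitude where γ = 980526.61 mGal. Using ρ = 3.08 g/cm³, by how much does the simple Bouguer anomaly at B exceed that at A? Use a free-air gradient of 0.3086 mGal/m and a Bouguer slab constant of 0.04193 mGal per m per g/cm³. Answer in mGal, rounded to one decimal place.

Δg_SB(A) = 980076.88 − 980526.61 + 0.3086×2078.1 − 0.04193×3.08×2078.1 = -76.80 mGal
Δg_SB(B) = 980473.59 − 980526.61 + 0.3086×374.0 − 0.04193×3.08×374.0 = 14.10 mGal
Difference = 14.10 − (-76.80) = 90.90 mGal

90.9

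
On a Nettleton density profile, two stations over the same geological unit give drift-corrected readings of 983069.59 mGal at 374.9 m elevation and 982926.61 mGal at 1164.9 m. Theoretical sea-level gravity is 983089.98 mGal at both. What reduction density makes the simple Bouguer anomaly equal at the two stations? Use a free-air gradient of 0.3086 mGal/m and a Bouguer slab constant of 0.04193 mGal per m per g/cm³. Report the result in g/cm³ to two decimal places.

Δg_obs = 982926.61 − 983069.59 = -142.98 mGal over Δh = 1164.9 − 374.9 = 790.0 m
Equal Bouguer anomalies ⇒ Δg_obs + (0.3086 − 0.04193ρ)·Δh = 0
0.3086 − 0.04193ρ = −Δg_obs/Δh = 0.18099
ρ = (0.3086 − 0.18099) / 0.04193 = 3.04 g/cm³

3.04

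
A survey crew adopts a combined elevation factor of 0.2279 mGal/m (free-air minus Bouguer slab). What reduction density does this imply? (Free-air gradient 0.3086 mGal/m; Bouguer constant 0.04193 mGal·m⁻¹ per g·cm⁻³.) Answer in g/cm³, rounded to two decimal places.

0.2279 = 0.3086 − 0.04193 × ρ
ρ = (0.3086 − 0.2279) / 0.04193 = 1.92 g/cm³

1.92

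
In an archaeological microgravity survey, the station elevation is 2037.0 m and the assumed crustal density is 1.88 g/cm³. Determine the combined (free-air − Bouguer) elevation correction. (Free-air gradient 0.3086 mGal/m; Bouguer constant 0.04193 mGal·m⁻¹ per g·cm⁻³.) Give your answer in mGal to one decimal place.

468.0

Combined gradient = 0.3086 − 0.04193 × 1.88 = 0.2297716 mGal/m
Combined elevation correction = 0.2297716 × 2037.0 = 468.0 mGal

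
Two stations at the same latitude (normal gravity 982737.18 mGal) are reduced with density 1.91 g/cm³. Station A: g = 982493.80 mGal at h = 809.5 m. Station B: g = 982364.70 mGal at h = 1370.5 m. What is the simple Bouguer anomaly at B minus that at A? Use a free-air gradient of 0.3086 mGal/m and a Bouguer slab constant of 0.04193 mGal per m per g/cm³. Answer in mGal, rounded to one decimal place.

Δg_SB(A) = 982493.80 − 982737.18 + 0.3086×809.5 − 0.04193×1.91×809.5 = -58.40 mGal
Δg_SB(B) = 982364.70 − 982737.18 + 0.3086×1370.5 − 0.04193×1.91×1370.5 = -59.30 mGal
Difference = -59.30 − (-58.40) = -0.90 mGal

-0.9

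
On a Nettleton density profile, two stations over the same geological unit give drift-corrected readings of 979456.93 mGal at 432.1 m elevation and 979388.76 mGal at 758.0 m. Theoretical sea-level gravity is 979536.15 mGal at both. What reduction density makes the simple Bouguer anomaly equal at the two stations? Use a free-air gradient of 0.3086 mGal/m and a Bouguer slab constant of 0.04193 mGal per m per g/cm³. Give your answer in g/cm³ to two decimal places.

Δg_obs = 979388.76 − 979456.93 = -68.17 mGal over Δh = 758.0 − 432.1 = 325.9 m
Equal Bouguer anomalies ⇒ Δg_obs + (0.3086 − 0.04193ρ)·Δh = 0
0.3086 − 0.04193ρ = −Δg_obs/Δh = 0.20917
ρ = (0.3086 − 0.20917) / 0.04193 = 2.37 g/cm³

2.37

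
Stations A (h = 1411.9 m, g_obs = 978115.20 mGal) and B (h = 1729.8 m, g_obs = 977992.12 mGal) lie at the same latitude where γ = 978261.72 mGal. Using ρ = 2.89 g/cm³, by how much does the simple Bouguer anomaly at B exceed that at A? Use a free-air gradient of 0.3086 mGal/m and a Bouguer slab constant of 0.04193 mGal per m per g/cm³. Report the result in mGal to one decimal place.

-63.5

Δg_SB(A) = 978115.20 − 978261.72 + 0.3086×1411.9 − 0.04193×2.89×1411.9 = 118.10 mGal
Δg_SB(B) = 977992.12 − 978261.72 + 0.3086×1729.8 − 0.04193×2.89×1729.8 = 54.60 mGal
Difference = 54.60 − (118.10) = -63.50 mGal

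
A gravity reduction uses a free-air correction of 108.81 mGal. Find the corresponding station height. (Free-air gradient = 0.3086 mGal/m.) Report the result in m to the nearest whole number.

353

h = 108.81 / 0.3086 = 352.59 m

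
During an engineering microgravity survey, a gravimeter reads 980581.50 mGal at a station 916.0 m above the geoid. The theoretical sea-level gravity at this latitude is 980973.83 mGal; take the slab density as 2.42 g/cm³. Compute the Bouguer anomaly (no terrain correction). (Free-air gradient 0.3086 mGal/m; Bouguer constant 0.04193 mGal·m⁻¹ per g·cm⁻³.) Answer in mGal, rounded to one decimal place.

-202.6

Free-air correction = 0.3086 × 916.0 = 282.68 mGal
Free-air anomaly = 980581.50 − 980973.83 + (282.68) = -109.65 mGal
Bouguer slab correction = 0.04193 × 2.42 × 916.0 = 92.95 mGal
Simple Bouguer anomaly = -109.65 − (92.95) = -202.60 mGal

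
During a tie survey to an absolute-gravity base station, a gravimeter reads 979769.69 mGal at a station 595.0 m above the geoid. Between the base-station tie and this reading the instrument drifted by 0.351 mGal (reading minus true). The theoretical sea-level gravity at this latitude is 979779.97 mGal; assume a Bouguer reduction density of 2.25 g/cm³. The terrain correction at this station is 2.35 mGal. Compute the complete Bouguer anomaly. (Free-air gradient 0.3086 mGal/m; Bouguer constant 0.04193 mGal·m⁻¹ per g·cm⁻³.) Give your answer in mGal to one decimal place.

119.2

Drift-corrected reading = 979769.69 − (0.351) = 979769.339 mGal
Free-air correction = 0.3086 × 595.0 = 183.62 mGal
Free-air anomaly = 979769.339 − 979779.97 + (183.62) = 172.989 mGal
Bouguer slab correction = 0.04193 × 2.25 × 595.0 = 56.13 mGal
Simple Bouguer anomaly = 172.989 − (56.13) = 116.859 mGal
Complete Bouguer anomaly = 116.859 + 2.35 = 119.209 mGal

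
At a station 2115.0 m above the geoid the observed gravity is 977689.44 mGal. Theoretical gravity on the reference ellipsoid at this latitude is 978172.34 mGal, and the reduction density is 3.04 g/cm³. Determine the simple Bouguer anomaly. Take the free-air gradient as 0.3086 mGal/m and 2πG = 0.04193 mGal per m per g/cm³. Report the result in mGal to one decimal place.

Free-air correction = 0.3086 × 2115.0 = 652.69 mGal
Free-air anomaly = 977689.44 − 978172.34 + (652.69) = 169.79 mGal
Bouguer slab correction = 0.04193 × 3.04 × 2115.0 = 269.59 mGal
Simple Bouguer anomaly = 169.79 − (269.59) = -99.80 mGal

-99.8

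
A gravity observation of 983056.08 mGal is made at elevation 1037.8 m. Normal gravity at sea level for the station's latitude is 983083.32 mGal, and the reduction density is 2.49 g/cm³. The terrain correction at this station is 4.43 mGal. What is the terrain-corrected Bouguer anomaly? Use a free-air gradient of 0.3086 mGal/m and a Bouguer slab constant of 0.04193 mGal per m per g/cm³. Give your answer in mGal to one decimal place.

189.1

Free-air correction = 0.3086 × 1037.8 = 320.27 mGal
Free-air anomaly = 983056.08 − 983083.32 + (320.27) = 293.03 mGal
Bouguer slab correction = 0.04193 × 2.49 × 1037.8 = 108.35 mGal
Simple Bouguer anomaly = 293.03 − (108.35) = 184.68 mGal
Complete Bouguer anomaly = 184.68 + 4.43 = 189.11 mGal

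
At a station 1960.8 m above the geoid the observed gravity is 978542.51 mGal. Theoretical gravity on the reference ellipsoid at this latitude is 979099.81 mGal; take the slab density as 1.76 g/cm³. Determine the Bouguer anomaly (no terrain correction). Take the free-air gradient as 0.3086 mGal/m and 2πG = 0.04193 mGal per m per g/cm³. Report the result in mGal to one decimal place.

-96.9

Free-air correction = 0.3086 × 1960.8 = 605.10 mGal
Free-air anomaly = 978542.51 − 979099.81 + (605.10) = 47.80 mGal
Bouguer slab correction = 0.04193 × 1.76 × 1960.8 = 144.70 mGal
Simple Bouguer anomaly = 47.80 − (144.70) = -96.90 mGal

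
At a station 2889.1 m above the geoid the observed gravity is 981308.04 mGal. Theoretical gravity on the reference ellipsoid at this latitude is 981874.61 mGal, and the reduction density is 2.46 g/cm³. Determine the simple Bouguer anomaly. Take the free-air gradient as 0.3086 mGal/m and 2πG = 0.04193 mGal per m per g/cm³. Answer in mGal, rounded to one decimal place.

Free-air correction = 0.3086 × 2889.1 = 891.58 mGal
Free-air anomaly = 981308.04 − 981874.61 + (891.58) = 325.01 mGal
Bouguer slab correction = 0.04193 × 2.46 × 2889.1 = 298.00 mGal
Simple Bouguer anomaly = 325.01 − (298.00) = 27.01 mGal

27.0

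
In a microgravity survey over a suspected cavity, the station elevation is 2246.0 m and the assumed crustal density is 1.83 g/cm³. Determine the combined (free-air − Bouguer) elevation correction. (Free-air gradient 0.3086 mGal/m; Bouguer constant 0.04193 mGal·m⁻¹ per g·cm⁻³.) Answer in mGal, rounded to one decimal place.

Combined gradient = 0.3086 − 0.04193 × 1.83 = 0.2318681 mGal/m
Combined elevation correction = 0.2318681 × 2246.0 = 520.8 mGal

520.8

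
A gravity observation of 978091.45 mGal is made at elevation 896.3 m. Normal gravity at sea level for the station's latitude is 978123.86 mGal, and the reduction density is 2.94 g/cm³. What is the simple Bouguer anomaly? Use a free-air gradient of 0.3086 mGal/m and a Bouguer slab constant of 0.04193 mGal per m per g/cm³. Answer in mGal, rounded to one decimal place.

133.7

Free-air correction = 0.3086 × 896.3 = 276.60 mGal
Free-air anomaly = 978091.45 − 978123.86 + (276.60) = 244.19 mGal
Bouguer slab correction = 0.04193 × 2.94 × 896.3 = 110.49 mGal
Simple Bouguer anomaly = 244.19 − (110.49) = 133.70 mGal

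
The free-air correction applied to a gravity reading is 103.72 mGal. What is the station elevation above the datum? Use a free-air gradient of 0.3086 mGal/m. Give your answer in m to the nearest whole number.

336

h = 103.72 / 0.3086 = 336.10 m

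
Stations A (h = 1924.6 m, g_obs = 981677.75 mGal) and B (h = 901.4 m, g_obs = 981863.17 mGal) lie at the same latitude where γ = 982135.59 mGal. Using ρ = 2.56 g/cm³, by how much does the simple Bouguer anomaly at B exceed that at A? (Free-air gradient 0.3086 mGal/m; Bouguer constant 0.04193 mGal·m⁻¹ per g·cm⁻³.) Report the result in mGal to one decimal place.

-20.5

Δg_SB(A) = 981677.75 − 982135.59 + 0.3086×1924.6 − 0.04193×2.56×1924.6 = -70.50 mGal
Δg_SB(B) = 981863.17 − 982135.59 + 0.3086×901.4 − 0.04193×2.56×901.4 = -91.00 mGal
Difference = -91.00 − (-70.50) = -20.50 mGal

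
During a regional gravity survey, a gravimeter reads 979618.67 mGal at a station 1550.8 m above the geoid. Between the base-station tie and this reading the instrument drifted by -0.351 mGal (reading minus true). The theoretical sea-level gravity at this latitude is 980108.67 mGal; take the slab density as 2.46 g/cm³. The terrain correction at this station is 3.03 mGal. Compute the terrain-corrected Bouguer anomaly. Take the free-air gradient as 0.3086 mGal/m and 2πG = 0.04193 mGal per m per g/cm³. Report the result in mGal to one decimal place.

Drift-corrected reading = 979618.67 − (-0.351) = 979619.021 mGal
Free-air correction = 0.3086 × 1550.8 = 478.58 mGal
Free-air anomaly = 979619.021 − 980108.67 + (478.58) = -11.069 mGal
Bouguer slab correction = 0.04193 × 2.46 × 1550.8 = 159.96 mGal
Simple Bouguer anomaly = -11.069 − (159.96) = -171.029 mGal
Complete Bouguer anomaly = -171.029 + 3.03 = -167.999 mGal

-168.0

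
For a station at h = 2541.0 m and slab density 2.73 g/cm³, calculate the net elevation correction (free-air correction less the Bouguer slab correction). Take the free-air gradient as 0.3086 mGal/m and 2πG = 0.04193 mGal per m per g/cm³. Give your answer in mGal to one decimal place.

493.3

Combined gradient = 0.3086 − 0.04193 × 2.73 = 0.1941311 mGal/m
Combined elevation correction = 0.1941311 × 2541.0 = 493.3 mGal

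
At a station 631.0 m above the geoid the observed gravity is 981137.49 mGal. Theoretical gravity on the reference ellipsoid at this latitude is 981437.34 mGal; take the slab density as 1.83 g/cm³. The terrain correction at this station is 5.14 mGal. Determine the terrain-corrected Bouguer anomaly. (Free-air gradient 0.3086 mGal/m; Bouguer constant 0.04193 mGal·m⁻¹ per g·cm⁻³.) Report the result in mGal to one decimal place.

-148.4

Free-air correction = 0.3086 × 631.0 = 194.73 mGal
Free-air anomaly = 981137.49 − 981437.34 + (194.73) = -105.12 mGal
Bouguer slab correction = 0.04193 × 1.83 × 631.0 = 48.42 mGal
Simple Bouguer anomaly = -105.12 − (48.42) = -153.54 mGal
Complete Bouguer anomaly = -153.54 + 5.14 = -148.40 mGal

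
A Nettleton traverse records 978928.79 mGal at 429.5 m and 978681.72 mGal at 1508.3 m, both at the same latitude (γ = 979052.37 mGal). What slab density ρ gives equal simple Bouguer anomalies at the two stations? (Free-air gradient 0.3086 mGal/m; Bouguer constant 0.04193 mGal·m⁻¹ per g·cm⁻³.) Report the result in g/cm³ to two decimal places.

Δg_obs = 978681.72 − 978928.79 = -247.07 mGal over Δh = 1508.3 − 429.5 = 1078.8 m
Equal Bouguer anomalies ⇒ Δg_obs + (0.3086 − 0.04193ρ)·Δh = 0
0.3086 − 0.04193ρ = −Δg_obs/Δh = 0.22902
ρ = (0.3086 − 0.22902) / 0.04193 = 1.90 g/cm³

1.90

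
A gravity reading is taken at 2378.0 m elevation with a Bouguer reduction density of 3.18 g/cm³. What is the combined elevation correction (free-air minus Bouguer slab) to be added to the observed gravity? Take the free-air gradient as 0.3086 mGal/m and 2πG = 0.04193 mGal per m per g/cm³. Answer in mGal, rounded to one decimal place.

416.8

Combined gradient = 0.3086 − 0.04193 × 3.18 = 0.1752626 mGal/m
Combined elevation correction = 0.1752626 × 2378.0 = 416.8 mGal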